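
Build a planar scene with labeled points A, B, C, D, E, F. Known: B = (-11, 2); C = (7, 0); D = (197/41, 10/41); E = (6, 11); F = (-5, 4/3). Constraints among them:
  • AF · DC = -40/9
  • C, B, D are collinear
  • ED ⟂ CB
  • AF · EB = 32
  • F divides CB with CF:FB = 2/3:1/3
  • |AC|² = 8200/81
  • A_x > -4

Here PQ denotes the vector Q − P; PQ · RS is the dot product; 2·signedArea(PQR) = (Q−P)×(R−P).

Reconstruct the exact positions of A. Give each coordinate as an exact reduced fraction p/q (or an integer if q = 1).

A = (-3, 10/9)

1. A_x = -3  [AF · EB = 32 ∩ AF · DC = -40/9]
2. A_y = 10/9  [AF · EB = 32 ∩ AF · DC = -40/9]
   → A = (-3, 10/9)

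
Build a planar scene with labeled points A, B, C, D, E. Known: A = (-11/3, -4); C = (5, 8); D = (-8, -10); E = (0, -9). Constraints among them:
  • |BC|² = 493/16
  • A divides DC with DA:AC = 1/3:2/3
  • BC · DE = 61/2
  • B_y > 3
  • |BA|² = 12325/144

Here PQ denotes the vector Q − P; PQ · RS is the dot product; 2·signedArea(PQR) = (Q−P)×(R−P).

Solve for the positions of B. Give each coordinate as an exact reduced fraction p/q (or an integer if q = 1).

B = (7/4, 7/2)

1. B_x = 7/4  [line -8·x + -1·y + 35/2 = 0 ∩ |BA|² = 12325/144]
2. B_y = 7/2  [line -8·x + -1·y + 35/2 = 0 ∩ |BA|² = 12325/144]
   → B = (7/4, 7/2)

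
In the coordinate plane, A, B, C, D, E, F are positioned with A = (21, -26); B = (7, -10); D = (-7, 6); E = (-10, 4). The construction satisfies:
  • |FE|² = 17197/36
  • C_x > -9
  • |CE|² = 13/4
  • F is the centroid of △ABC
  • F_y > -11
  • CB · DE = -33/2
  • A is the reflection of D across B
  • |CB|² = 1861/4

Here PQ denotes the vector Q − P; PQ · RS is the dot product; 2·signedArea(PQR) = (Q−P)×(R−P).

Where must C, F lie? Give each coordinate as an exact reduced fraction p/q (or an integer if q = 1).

1. C_x = -17/2  [line 3·x + 2·y + 31/2 = 0 ∩ |CE|² = 13/4]
2. C_y = 5  [line 3·x + 2·y + 31/2 = 0 ∩ |CE|² = 13/4]
   → C = (-17/2, 5)
3. F_x = 13/2  [F is the centroid of △ABC]
4. F_y = -31/3  [F is the centroid of △ABC]
   → F = (13/2, -31/3)

C = (-17/2, 5)
F = (13/2, -31/3)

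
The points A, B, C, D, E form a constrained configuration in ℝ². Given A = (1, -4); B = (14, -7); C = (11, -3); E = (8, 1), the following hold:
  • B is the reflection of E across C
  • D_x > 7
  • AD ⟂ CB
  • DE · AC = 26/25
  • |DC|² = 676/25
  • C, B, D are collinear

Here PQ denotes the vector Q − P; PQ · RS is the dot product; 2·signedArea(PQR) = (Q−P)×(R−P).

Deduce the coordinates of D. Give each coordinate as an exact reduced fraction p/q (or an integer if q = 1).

1. D_x = 197/25  [C, B, D are collinear ∩ AD ⟂ CB]
2. D_y = 29/25  [C, B, D are collinear ∩ AD ⟂ CB]
   → D = (197/25, 29/25)

D = (197/25, 29/25)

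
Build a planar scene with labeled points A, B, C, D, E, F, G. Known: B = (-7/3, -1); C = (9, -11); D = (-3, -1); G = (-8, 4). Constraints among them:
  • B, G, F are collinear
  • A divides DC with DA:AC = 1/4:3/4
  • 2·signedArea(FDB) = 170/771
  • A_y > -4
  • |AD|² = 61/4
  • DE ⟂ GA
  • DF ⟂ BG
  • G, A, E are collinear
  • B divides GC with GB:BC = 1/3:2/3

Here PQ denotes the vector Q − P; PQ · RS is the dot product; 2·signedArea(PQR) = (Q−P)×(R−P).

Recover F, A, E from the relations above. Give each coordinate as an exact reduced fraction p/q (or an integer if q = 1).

A = (0, -7/2)
E = (-1368/481, -401/481)
F = (-696/257, -172/257)

1. F_x = -696/257  [B, G, F are collinear ∩ DF ⟂ BG]
2. F_y = -172/257  [B, G, F are collinear ∩ DF ⟂ BG]
   → F = (-696/257, -172/257)
3. A_x = 0  [A divides DC with DA:AC = 1/4:3/4]
4. A_y = -7/2  [A divides DC with DA:AC = 1/4:3/4]
   → A = (0, -7/2)
5. E_x = -1368/481  [G, A, E are collinear ∩ DE ⟂ GA]
6. E_y = -401/481  [G, A, E are collinear ∩ DE ⟂ GA]
   → E = (-1368/481, -401/481)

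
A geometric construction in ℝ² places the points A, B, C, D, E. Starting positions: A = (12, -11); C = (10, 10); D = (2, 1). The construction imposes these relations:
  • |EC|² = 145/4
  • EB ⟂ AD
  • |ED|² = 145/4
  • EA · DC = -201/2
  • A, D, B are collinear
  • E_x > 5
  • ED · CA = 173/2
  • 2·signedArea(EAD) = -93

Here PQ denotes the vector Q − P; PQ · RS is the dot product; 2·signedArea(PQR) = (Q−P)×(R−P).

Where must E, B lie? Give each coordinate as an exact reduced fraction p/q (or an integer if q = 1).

1. E_x = 6  [EA · DC = -201/2 ∩ ED · CA = 173/2]
2. E_y = 11/2  [EA · DC = -201/2 ∩ ED · CA = 173/2]
   → E = (6, 11/2)
3. B_x = 87/61  [A, D, B are collinear ∩ EB ⟂ AD]
4. B_y = 103/61  [A, D, B are collinear ∩ EB ⟂ AD]
   → B = (87/61, 103/61)

B = (87/61, 103/61)
E = (6, 11/2)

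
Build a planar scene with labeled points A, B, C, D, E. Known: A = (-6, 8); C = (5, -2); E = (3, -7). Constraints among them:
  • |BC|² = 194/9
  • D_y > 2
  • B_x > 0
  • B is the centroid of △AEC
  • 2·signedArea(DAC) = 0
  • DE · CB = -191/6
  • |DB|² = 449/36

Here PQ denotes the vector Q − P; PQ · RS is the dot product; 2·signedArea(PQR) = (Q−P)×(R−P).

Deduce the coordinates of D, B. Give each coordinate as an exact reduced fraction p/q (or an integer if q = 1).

1. B_x = 2/3  [B is the centroid of △AEC]
2. B_y = -1/3  [B is the centroid of △AEC]
   → B = (2/3, -1/3)
3. D_x = -1/2  [2·signedArea(DAC) = 0 ∩ DE · CB = -191/6]
4. D_y = 3  [2·signedArea(DAC) = 0 ∩ DE · CB = -191/6]
   → D = (-1/2, 3)

B = (2/3, -1/3)
D = (-1/2, 3)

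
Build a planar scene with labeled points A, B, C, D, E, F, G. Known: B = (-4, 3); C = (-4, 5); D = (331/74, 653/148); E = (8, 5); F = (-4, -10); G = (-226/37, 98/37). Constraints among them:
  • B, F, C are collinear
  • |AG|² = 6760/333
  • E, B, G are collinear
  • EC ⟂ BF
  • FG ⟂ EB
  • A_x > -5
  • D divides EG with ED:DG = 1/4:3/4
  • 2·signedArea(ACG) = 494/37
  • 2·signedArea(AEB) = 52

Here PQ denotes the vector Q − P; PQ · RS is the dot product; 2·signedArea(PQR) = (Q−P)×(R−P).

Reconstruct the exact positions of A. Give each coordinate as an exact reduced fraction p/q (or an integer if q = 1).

A = (-4, -4/3)

1. A_x = -4  [2·signedArea(ACG) = 494/37 ∩ 2·signedArea(AEB) = 52]
2. A_y = -4/3  [2·signedArea(ACG) = 494/37 ∩ 2·signedArea(AEB) = 52]
   → A = (-4, -4/3)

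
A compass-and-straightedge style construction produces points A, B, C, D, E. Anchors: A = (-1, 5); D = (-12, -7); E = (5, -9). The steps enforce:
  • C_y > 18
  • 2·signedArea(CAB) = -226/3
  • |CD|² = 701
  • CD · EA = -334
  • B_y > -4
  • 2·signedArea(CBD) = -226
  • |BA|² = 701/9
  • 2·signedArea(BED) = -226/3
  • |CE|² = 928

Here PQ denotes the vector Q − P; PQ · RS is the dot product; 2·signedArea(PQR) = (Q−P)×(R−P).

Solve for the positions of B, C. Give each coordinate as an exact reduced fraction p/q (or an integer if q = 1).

B = (-8/3, -11/3)
C = (-7, 19)

1. C_x = -7  [line 6·x + -14·y + 308 = 0 ∩ |CD|² = 701]
2. C_y = 19  [line 6·x + -14·y + 308 = 0 ∩ |CD|² = 701]
   → C = (-7, 19)
3. B_x = -8/3  [2·signedArea(BED) = -226/3 ∩ 2·signedArea(CBD) = -226]
4. B_y = -11/3  [2·signedArea(BED) = -226/3 ∩ 2·signedArea(CBD) = -226]
   → B = (-8/3, -11/3)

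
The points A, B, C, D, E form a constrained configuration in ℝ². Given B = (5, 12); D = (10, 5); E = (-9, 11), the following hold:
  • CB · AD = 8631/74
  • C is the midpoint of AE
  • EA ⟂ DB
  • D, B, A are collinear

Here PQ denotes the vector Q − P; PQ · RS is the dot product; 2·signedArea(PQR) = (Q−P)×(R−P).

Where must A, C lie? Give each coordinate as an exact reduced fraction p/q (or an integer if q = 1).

A = (55/74, 1329/74)
C = (-611/148, 2143/148)

1. A_x = 55/74  [D, B, A are collinear ∩ EA ⟂ DB]
2. A_y = 1329/74  [D, B, A are collinear ∩ EA ⟂ DB]
   → A = (55/74, 1329/74)
3. C_x = -611/148  [C is the midpoint of AE]
4. C_y = 2143/148  [C is the midpoint of AE]
   → C = (-611/148, 2143/148)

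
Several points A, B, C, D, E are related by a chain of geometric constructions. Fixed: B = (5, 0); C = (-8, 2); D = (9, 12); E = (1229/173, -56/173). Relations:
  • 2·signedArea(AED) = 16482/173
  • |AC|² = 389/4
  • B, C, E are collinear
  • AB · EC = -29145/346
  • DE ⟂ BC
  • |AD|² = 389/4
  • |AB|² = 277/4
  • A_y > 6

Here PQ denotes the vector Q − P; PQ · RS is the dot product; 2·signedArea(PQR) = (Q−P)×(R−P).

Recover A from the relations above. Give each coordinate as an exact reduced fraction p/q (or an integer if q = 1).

1. A_x = 1/2  [line 2613/173·x + -402/173·y + 3015/346 = 0 ∩ |AB|² = 277/4]
2. A_y = 7  [line 2613/173·x + -402/173·y + 3015/346 = 0 ∩ |AB|² = 277/4]
   → A = (1/2, 7)

A = (1/2, 7)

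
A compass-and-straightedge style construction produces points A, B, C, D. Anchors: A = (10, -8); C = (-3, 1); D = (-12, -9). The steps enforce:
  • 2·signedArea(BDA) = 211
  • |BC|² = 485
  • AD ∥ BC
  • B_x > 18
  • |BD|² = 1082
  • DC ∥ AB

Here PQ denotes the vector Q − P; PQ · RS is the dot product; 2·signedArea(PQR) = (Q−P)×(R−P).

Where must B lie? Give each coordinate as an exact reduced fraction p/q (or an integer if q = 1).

B = (19, 2)

1. B_x = 19  [AD ∥ BC ∩ DC ∥ AB]
2. B_y = 2  [AD ∥ BC ∩ DC ∥ AB]
   → B = (19, 2)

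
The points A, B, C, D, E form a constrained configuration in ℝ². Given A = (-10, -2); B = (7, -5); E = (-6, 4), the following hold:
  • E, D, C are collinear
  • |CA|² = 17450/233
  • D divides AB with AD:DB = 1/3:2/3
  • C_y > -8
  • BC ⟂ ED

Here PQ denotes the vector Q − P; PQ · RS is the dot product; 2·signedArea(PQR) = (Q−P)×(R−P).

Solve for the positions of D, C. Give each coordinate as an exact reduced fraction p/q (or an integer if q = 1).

1. D_x = -13/3  [D divides AB with AD:DB = 1/3:2/3]
2. D_y = -3  [D divides AB with AD:DB = 1/3:2/3]
   → D = (-13/3, -3)
3. C_x = -763/233  [E, D, C are collinear ∩ BC ⟂ ED]
4. C_y = -1735/233  [E, D, C are collinear ∩ BC ⟂ ED]
   → C = (-763/233, -1735/233)

C = (-763/233, -1735/233)
D = (-13/3, -3)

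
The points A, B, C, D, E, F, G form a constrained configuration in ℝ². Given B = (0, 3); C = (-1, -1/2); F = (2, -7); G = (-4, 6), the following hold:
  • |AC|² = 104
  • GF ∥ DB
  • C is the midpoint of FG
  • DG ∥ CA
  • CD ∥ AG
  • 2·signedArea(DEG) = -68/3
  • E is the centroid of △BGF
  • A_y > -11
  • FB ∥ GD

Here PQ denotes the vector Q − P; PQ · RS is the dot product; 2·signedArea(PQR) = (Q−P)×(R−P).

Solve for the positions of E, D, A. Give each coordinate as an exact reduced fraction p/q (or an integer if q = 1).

A = (1, -21/2)
D = (-6, 16)
E = (-2/3, 2/3)

1. E_x = -2/3  [E is the centroid of △BGF]
2. E_y = 2/3  [E is the centroid of △BGF]
   → E = (-2/3, 2/3)
3. D_x = -6  [GF ∥ DB ∩ FB ∥ GD]
4. D_y = 16  [GF ∥ DB ∩ FB ∥ GD]
   → D = (-6, 16)
5. A_x = 1  [CD ∥ AG ∩ DG ∥ CA]
6. A_y = -21/2  [CD ∥ AG ∩ DG ∥ CA]
   → A = (1, -21/2)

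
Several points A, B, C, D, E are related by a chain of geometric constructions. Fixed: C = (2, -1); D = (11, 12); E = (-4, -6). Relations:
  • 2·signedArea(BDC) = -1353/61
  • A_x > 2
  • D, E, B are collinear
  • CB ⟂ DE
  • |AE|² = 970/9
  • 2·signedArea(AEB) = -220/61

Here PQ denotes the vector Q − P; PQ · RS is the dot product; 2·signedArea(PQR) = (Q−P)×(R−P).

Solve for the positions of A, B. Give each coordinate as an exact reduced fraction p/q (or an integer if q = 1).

A = (3, 5/3)
B = (56/61, -6/61)

1. B_x = 56/61  [D, E, B are collinear ∩ CB ⟂ DE]
2. B_y = -6/61  [D, E, B are collinear ∩ CB ⟂ DE]
   → B = (56/61, -6/61)
3. A_x = 3  [line -360/61·x + 300/61·y + 580/61 = 0 ∩ |AE|² = 970/9]
4. A_y = 5/3  [line -360/61·x + 300/61·y + 580/61 = 0 ∩ |AE|² = 970/9]
   → A = (3, 5/3)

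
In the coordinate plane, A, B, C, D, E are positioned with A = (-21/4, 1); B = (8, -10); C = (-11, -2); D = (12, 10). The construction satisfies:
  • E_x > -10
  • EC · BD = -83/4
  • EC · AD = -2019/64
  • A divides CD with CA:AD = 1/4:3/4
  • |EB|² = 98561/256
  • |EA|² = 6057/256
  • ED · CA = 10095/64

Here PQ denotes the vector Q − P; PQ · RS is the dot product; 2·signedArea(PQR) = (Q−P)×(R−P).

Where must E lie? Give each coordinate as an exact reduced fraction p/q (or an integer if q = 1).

E = (-153/16, -5/4)

1. E_x = -153/16  [EC · BD = -83/4 ∩ ED · CA = 10095/64]
2. E_y = -5/4  [EC · BD = -83/4 ∩ ED · CA = 10095/64]
   → E = (-153/16, -5/4)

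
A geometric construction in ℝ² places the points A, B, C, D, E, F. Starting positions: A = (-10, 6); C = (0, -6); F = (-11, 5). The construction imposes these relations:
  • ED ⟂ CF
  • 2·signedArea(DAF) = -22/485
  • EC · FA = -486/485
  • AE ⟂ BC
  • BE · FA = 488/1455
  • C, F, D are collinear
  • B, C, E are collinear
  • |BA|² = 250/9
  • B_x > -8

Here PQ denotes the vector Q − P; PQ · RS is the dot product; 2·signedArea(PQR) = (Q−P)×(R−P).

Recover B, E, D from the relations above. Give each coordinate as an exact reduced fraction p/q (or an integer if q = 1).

B = (-7, 5/3)
D = (-5346/485, 2436/485)
E = (-5103/485, 2679/485)

1. D_x = -5346/485  [C, F, D are collinear ∩ 2·signedArea(DAF) = -22/485]
2. D_y = 2436/485  [C, F, D are collinear ∩ 2·signedArea(DAF) = -22/485]
   → D = (-5346/485, 2436/485)
3. E_x = -5103/485  [ED ⟂ CF ∩ EC · FA = -486/485]
4. E_y = 2679/485  [ED ⟂ CF ∩ EC · FA = -486/485]
   → E = (-5103/485, 2679/485)
5. B_x = -7  [BE · FA = 488/1455 ∩ B, C, E are collinear]
6. B_y = 5/3  [BE · FA = 488/1455 ∩ B, C, E are collinear]
   → B = (-7, 5/3)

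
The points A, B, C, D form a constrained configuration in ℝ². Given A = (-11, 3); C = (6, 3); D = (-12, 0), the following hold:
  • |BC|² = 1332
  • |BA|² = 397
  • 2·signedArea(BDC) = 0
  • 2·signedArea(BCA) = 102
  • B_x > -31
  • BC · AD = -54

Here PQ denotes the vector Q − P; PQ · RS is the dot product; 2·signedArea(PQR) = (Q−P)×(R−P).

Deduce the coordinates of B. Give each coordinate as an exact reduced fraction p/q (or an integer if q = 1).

B = (-30, -3)

1. B_x = -30  [2·signedArea(BDC) = 0 ∩ BC · AD = -54]
2. B_y = -3  [2·signedArea(BDC) = 0 ∩ BC · AD = -54]
   → B = (-30, -3)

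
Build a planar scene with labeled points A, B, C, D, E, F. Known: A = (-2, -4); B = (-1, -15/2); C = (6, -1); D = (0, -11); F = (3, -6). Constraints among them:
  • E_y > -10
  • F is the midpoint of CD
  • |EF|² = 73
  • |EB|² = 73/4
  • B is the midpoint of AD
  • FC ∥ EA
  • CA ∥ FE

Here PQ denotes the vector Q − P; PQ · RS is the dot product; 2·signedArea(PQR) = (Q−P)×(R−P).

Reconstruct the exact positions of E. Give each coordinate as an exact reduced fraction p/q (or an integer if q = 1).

E = (-5, -9)

1. E_x = -5  [FC ∥ EA ∩ CA ∥ FE]
2. E_y = -9  [FC ∥ EA ∩ CA ∥ FE]
   → E = (-5, -9)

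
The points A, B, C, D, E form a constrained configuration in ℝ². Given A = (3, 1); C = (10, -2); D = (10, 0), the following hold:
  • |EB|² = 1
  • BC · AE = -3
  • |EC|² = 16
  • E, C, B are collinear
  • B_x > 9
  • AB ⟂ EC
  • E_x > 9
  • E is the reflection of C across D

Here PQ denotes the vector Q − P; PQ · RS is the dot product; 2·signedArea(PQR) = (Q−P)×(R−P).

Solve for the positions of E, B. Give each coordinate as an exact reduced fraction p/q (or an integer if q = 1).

1. E_x = 10  [E is the reflection of C across D]
2. E_y = 2  [E is the reflection of C across D]
   → E = (10, 2)
3. B_x = 10  [E, C, B are collinear ∩ AB ⟂ EC]
4. B_y = 1  [E, C, B are collinear ∩ AB ⟂ EC]
   → B = (10, 1)

B = (10, 1)
E = (10, 2)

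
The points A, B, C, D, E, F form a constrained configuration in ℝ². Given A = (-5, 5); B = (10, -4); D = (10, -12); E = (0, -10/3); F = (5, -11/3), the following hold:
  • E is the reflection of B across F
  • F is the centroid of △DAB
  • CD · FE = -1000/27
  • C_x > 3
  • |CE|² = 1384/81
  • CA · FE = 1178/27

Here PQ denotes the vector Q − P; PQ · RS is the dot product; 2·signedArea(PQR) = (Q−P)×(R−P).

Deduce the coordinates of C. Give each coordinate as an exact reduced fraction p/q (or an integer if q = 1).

1. C_x = 10/3  [line 5·x + -1/3·y + -458/27 = 0 ∩ |CE|² = 1384/81]
2. C_y = -8/9  [line 5·x + -1/3·y + -458/27 = 0 ∩ |CE|² = 1384/81]
   → C = (10/3, -8/9)

C = (10/3, -8/9)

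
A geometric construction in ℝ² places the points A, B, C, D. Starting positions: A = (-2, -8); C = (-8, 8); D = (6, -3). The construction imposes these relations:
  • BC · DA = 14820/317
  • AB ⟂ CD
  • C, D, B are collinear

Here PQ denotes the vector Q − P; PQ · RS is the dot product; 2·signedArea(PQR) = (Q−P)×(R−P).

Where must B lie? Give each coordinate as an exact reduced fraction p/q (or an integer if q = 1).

B = (1104/317, -324/317)

1. B_x = 1104/317  [C, D, B are collinear ∩ AB ⟂ CD]
2. B_y = -324/317  [C, D, B are collinear ∩ AB ⟂ CD]
   → B = (1104/317, -324/317)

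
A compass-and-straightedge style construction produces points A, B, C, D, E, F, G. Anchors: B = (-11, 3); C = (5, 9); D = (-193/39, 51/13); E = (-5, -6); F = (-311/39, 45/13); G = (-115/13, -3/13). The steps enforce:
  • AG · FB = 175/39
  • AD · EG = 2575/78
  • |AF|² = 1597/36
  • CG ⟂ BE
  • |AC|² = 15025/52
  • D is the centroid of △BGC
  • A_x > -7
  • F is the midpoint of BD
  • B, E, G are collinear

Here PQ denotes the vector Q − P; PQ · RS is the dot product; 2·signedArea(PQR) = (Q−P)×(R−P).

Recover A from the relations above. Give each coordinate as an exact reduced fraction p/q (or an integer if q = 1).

A = (-90/13, -81/26)

1. A_x = -90/13  [AD · EG = 2575/78 ∩ AG · FB = 175/39]
2. A_y = -81/26  [AD · EG = 2575/78 ∩ AG · FB = 175/39]
   → A = (-90/13, -81/26)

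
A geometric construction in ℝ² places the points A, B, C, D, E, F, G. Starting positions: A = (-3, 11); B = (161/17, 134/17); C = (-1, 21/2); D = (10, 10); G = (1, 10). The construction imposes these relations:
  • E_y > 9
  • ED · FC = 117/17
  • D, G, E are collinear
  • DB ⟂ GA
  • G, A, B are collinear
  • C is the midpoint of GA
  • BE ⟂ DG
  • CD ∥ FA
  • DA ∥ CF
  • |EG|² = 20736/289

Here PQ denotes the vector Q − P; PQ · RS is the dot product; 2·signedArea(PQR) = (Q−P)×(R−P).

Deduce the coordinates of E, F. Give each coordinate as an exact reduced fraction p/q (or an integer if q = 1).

1. E_x = 161/17  [D, G, E are collinear ∩ BE ⟂ DG]
2. E_y = 10  [D, G, E are collinear ∩ BE ⟂ DG]
   → E = (161/17, 10)
3. F_x = -14  [CD ∥ FA ∩ DA ∥ CF]
4. F_y = 23/2  [CD ∥ FA ∩ DA ∥ CF]
   → F = (-14, 23/2)

E = (161/17, 10)
F = (-14, 23/2)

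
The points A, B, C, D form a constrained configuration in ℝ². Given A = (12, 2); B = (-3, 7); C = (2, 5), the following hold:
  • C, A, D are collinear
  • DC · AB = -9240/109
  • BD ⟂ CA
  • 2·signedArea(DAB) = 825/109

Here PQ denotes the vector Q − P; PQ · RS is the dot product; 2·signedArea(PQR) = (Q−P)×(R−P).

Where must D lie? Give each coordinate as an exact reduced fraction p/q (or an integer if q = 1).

D = (-342/109, 713/109)

1. D_x = -342/109  [C, A, D are collinear ∩ BD ⟂ CA]
2. D_y = 713/109  [C, A, D are collinear ∩ BD ⟂ CA]
   → D = (-342/109, 713/109)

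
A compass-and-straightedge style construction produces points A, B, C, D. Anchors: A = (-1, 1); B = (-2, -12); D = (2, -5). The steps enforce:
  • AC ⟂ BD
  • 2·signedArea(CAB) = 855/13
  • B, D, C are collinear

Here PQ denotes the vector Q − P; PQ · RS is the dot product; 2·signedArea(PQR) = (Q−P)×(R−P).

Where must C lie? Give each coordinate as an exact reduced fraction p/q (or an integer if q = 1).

C = (50/13, -23/13)

1. C_x = 50/13  [B, D, C are collinear ∩ AC ⟂ BD]
2. C_y = -23/13  [B, D, C are collinear ∩ AC ⟂ BD]
   → C = (50/13, -23/13)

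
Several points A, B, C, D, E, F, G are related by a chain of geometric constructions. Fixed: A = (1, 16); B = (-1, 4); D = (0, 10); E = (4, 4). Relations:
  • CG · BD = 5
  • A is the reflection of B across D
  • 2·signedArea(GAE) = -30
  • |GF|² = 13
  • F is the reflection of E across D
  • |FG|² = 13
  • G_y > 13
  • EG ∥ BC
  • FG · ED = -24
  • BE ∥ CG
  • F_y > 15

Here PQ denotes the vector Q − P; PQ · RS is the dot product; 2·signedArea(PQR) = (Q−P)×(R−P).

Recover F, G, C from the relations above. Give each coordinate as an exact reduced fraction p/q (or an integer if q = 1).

1. F_x = -4  [F is the reflection of E across D]
2. F_y = 16  [F is the reflection of E across D]
   → F = (-4, 16)
3. G_x = -1  [2·signedArea(GAE) = -30 ∩ FG · ED = -24]
4. G_y = 14  [2·signedArea(GAE) = -30 ∩ FG · ED = -24]
   → G = (-1, 14)
5. C_x = -6  [BE ∥ CG ∩ EG ∥ BC]
6. C_y = 14  [BE ∥ CG ∩ EG ∥ BC]
   → C = (-6, 14)

C = (-6, 14)
F = (-4, 16)
G = (-1, 14)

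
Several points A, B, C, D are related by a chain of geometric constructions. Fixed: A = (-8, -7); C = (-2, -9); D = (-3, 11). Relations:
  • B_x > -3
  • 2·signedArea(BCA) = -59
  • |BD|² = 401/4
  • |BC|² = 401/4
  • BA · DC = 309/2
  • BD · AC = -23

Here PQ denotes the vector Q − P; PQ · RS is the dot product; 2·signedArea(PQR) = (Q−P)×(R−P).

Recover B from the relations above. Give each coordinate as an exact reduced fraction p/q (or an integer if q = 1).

B = (-5/2, 1)

1. B_x = -5/2  [BD · AC = -23 ∩ BA · DC = 309/2]
2. B_y = 1  [BD · AC = -23 ∩ BA · DC = 309/2]
   → B = (-5/2, 1)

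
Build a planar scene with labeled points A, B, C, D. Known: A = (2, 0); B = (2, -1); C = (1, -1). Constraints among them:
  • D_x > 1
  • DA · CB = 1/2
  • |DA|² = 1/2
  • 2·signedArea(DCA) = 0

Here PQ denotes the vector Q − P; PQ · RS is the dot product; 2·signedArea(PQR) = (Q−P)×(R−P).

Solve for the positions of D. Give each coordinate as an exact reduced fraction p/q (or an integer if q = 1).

1. D_x = 3/2  [2·signedArea(DCA) = 0 ∩ DA · CB = 1/2]
2. D_y = -1/2  [2·signedArea(DCA) = 0 ∩ DA · CB = 1/2]
   → D = (3/2, -1/2)

D = (3/2, -1/2)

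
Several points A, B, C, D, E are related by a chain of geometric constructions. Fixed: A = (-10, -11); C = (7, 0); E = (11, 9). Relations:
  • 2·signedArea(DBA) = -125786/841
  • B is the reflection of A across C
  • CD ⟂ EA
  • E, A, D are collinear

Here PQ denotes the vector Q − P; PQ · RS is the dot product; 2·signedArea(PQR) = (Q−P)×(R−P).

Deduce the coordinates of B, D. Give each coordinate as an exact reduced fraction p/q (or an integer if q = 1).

1. B_x = 24  [B is the reflection of A across C]
2. B_y = 11  [B is the reflection of A across C]
   → B = (24, 11)
3. D_x = 3707/841  [E, A, D are collinear ∩ CD ⟂ EA]
4. D_y = 2289/841  [E, A, D are collinear ∩ CD ⟂ EA]
   → D = (3707/841, 2289/841)

B = (24, 11)
D = (3707/841, 2289/841)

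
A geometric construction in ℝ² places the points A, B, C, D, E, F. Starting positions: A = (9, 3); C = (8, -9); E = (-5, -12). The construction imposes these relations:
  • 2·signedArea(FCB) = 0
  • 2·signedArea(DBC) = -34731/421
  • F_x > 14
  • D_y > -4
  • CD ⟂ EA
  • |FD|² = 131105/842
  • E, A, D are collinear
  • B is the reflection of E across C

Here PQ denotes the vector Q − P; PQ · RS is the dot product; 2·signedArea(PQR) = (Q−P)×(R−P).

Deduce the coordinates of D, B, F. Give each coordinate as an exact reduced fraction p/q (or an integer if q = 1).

1. D_x = 1073/421  [E, A, D are collinear ∩ CD ⟂ EA]
2. D_y = -1647/421  [E, A, D are collinear ∩ CD ⟂ EA]
   → D = (1073/421, -1647/421)
3. B_x = 21  [B is the reflection of E across C]
4. B_y = -6  [B is the reflection of E across C]
   → B = (21, -6)
5. F_x = 29/2  [line -3·x + 13·y + 141 = 0 ∩ |FD|² = 131105/842]
6. F_y = -15/2  [line -3·x + 13·y + 141 = 0 ∩ |FD|² = 131105/842]
   → F = (29/2, -15/2)

B = (21, -6)
D = (1073/421, -1647/421)
F = (29/2, -15/2)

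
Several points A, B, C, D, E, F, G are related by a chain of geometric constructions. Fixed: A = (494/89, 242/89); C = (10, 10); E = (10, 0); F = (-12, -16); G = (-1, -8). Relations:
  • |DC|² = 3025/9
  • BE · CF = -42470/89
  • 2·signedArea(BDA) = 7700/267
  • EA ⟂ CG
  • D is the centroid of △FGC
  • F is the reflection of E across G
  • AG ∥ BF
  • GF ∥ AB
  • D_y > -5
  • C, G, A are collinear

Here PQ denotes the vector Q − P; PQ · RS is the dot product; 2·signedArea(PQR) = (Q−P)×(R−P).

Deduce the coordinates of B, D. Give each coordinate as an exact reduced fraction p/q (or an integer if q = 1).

B = (-485/89, -470/89)
D = (-1, -14/3)

1. B_x = -485/89  [AG ∥ BF ∩ GF ∥ AB]
2. B_y = -470/89  [AG ∥ BF ∩ GF ∥ AB]
   → B = (-485/89, -470/89)
3. D_x = -1  [D is the centroid of △FGC]
4. D_y = -14/3  [D is the centroid of △FGC]
   → D = (-1, -14/3)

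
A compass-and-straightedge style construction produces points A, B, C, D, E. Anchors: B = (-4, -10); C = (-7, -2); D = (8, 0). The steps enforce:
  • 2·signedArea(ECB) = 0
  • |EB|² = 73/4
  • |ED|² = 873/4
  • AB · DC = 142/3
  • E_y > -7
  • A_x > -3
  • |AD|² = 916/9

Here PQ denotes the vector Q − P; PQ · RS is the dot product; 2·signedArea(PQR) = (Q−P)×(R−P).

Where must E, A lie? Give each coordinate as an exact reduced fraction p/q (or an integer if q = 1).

A = (-2, -4/3)
E = (-11/2, -6)

1. E_x = -11/2  [line 8·x + 3·y + 62 = 0 ∩ |EB|² = 73/4]
2. E_y = -6  [line 8·x + 3·y + 62 = 0 ∩ |EB|² = 73/4]
   → E = (-11/2, -6)
3. A_x = -2  [line 15·x + 2·y + 98/3 = 0 ∩ |AD|² = 916/9]
4. A_y = -4/3  [line 15·x + 2·y + 98/3 = 0 ∩ |AD|² = 916/9]
   → A = (-2, -4/3)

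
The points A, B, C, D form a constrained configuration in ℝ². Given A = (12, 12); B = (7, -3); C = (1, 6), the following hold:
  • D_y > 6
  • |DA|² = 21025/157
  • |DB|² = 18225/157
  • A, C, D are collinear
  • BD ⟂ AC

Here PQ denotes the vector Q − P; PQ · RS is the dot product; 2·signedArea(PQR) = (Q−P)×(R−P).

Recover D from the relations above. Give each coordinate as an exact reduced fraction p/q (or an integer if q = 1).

1. D_x = 289/157  [A, C, D are collinear ∩ BD ⟂ AC]
2. D_y = 1014/157  [A, C, D are collinear ∩ BD ⟂ AC]
   → D = (289/157, 1014/157)

D = (289/157, 1014/157)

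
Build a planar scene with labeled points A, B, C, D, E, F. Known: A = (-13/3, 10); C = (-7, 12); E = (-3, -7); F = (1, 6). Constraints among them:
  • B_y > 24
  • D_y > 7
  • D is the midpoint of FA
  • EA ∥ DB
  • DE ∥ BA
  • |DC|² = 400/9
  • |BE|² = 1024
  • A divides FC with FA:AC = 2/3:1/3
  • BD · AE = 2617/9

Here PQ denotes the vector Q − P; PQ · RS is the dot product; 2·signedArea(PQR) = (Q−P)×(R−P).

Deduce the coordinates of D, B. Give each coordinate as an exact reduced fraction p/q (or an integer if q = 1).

B = (-3, 25)
D = (-5/3, 8)

1. D_x = -5/3  [D is the midpoint of FA]
2. D_y = 8  [D is the midpoint of FA]
   → D = (-5/3, 8)
3. B_x = -3  [DE ∥ BA ∩ EA ∥ DB]
4. B_y = 25  [DE ∥ BA ∩ EA ∥ DB]
   → B = (-3, 25)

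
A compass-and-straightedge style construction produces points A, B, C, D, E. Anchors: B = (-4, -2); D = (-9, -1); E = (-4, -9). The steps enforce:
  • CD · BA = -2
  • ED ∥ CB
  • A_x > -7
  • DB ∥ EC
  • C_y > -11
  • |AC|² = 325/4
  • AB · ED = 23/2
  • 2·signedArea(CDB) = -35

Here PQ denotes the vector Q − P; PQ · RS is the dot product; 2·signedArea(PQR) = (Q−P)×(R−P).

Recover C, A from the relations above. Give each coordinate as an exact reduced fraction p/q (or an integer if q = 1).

A = (-13/2, -5)
C = (1, -10)

1. C_x = 1  [ED ∥ CB ∩ DB ∥ EC]
2. C_y = -10  [ED ∥ CB ∩ DB ∥ EC]
   → C = (1, -10)
3. A_x = -13/2  [AB · ED = 23/2 ∩ CD · BA = -2]
4. A_y = -5  [AB · ED = 23/2 ∩ CD · BA = -2]
   → A = (-13/2, -5)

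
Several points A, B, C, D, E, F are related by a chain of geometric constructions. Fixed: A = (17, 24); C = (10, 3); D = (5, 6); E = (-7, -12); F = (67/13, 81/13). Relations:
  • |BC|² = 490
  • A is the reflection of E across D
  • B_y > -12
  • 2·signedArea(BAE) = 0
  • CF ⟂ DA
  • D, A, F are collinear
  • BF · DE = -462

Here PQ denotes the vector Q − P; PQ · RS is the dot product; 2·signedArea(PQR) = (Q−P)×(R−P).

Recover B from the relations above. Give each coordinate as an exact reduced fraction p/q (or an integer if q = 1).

B = (-87/13, -150/13)

1. B_x = -87/13  [2·signedArea(BAE) = 0 ∩ BF · DE = -462]
2. B_y = -150/13  [2·signedArea(BAE) = 0 ∩ BF · DE = -462]
   → B = (-87/13, -150/13)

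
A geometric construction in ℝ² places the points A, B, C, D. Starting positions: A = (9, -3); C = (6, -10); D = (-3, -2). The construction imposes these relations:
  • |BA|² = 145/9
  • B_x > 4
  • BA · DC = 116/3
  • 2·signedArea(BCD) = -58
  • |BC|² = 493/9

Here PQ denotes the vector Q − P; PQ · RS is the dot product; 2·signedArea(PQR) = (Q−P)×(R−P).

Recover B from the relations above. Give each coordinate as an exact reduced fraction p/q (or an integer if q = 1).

1. B_x = 5  [2·signedArea(BCD) = -58 ∩ BA · DC = 116/3]
2. B_y = -8/3  [2·signedArea(BCD) = -58 ∩ BA · DC = 116/3]
   → B = (5, -8/3)

B = (5, -8/3)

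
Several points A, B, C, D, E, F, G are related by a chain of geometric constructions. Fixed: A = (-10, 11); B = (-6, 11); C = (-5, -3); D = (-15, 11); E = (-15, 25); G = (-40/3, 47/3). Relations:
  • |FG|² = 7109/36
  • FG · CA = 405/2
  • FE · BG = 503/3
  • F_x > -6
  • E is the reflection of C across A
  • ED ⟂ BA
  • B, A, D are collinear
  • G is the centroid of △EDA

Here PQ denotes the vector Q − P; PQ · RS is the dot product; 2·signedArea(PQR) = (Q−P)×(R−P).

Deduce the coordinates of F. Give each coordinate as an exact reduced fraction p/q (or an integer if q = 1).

1. F_x = -11/2  [FE · BG = 503/3 ∩ FG · CA = 405/2]
2. F_y = 4  [FE · BG = 503/3 ∩ FG · CA = 405/2]
   → F = (-11/2, 4)

F = (-11/2, 4)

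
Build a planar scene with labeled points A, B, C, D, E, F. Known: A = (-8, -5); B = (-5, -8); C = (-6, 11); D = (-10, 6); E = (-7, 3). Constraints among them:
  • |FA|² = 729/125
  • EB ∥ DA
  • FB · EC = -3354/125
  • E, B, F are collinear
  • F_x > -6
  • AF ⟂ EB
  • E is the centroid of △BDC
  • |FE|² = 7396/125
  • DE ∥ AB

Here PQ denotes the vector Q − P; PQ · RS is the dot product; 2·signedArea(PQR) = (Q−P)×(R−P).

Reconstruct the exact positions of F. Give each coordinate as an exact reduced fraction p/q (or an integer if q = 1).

1. F_x = -703/125  [E, B, F are collinear ∩ AF ⟂ EB]
2. F_y = -571/125  [E, B, F are collinear ∩ AF ⟂ EB]
   → F = (-703/125, -571/125)

F = (-703/125, -571/125)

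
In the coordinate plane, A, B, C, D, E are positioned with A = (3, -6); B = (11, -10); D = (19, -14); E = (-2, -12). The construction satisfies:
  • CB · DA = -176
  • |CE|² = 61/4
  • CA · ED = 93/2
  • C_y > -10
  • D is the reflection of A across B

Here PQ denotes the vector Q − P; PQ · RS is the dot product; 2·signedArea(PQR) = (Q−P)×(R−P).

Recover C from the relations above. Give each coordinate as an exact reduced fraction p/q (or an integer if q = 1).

1. C_x = 1/2  [CA · ED = 93/2 ∩ CB · DA = -176]
2. C_y = -9  [CA · ED = 93/2 ∩ CB · DA = -176]
   → C = (1/2, -9)

C = (1/2, -9)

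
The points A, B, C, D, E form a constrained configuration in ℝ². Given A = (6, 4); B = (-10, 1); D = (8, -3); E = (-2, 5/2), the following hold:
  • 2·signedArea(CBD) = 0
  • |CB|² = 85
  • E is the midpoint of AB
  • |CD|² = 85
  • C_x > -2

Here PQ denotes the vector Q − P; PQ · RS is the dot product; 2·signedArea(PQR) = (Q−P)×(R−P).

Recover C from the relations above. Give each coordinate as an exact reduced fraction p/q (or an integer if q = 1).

1. C_x = -1  [line 4·x + 18·y + 22 = 0 ∩ |CB|² = 85]
2. C_y = -1  [line 4·x + 18·y + 22 = 0 ∩ |CB|² = 85]
   → C = (-1, -1)

C = (-1, -1)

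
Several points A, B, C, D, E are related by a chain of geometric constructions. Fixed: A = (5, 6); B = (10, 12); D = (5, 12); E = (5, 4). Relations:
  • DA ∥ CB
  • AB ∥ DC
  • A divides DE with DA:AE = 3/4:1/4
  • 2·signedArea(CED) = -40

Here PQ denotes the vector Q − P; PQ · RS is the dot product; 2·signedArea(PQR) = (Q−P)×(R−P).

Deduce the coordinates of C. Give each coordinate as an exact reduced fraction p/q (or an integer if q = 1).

C = (10, 18)

1. C_x = 10  [DA ∥ CB ∩ AB ∥ DC]
2. C_y = 18  [DA ∥ CB ∩ AB ∥ DC]
   → C = (10, 18)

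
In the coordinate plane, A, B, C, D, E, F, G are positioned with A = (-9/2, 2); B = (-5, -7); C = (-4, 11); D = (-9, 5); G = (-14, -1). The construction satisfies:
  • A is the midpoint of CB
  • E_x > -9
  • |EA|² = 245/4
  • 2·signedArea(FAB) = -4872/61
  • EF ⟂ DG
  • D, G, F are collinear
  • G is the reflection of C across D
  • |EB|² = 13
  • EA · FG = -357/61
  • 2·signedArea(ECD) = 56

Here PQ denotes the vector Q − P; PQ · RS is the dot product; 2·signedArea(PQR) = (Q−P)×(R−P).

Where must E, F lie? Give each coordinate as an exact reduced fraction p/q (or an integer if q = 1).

E = (-8, -5)
F = (-824/61, -25/61)

1. F_x = -824/61  [D, G, F are collinear ∩ 2·signedArea(FAB) = -4872/61]
2. F_y = -25/61  [D, G, F are collinear ∩ 2·signedArea(FAB) = -4872/61]
   → F = (-824/61, -25/61)
3. E_x = -8  [EA · FG = -357/61 ∩ 2·signedArea(ECD) = 56]
4. E_y = -5  [EA · FG = -357/61 ∩ 2·signedArea(ECD) = 56]
   → E = (-8, -5)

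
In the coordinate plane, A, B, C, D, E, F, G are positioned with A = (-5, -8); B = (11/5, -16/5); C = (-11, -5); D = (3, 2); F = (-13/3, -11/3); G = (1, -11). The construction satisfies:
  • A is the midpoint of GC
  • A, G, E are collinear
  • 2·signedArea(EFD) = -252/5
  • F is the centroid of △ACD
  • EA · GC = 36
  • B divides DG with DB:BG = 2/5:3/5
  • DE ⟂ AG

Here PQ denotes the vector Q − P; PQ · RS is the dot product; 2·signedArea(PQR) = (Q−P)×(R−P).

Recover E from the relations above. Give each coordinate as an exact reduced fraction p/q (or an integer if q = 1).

E = (-13/5, -46/5)

1. E_x = -13/5  [A, G, E are collinear ∩ DE ⟂ AG]
2. E_y = -46/5  [A, G, E are collinear ∩ DE ⟂ AG]
   → E = (-13/5, -46/5)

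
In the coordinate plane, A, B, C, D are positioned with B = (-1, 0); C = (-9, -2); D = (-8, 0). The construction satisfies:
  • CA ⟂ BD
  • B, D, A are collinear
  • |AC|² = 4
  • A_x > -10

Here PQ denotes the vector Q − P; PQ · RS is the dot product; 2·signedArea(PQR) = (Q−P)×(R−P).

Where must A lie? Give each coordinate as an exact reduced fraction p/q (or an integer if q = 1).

1. A_x = -9  [B, D, A are collinear ∩ CA ⟂ BD]
2. A_y = 0  [B, D, A are collinear ∩ CA ⟂ BD]
   → A = (-9, 0)

A = (-9, 0)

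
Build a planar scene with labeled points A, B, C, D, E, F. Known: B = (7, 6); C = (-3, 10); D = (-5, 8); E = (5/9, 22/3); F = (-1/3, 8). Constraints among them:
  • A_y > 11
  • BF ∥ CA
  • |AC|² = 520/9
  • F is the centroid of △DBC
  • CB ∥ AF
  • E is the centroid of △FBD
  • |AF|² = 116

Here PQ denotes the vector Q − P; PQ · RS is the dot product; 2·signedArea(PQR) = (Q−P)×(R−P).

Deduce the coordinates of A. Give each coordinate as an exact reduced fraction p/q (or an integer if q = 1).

1. A_x = -31/3  [CB ∥ AF ∩ BF ∥ CA]
2. A_y = 12  [CB ∥ AF ∩ BF ∥ CA]
   → A = (-31/3, 12)

A = (-31/3, 12)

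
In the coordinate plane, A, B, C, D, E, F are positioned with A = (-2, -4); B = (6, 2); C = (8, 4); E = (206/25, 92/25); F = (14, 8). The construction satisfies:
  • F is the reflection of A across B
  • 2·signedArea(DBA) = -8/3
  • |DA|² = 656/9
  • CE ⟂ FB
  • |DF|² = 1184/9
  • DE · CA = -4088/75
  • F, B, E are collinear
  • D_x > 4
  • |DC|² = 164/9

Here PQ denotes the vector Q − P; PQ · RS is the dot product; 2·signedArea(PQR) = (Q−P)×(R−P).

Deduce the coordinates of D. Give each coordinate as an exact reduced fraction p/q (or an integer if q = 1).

D = (14/3, 4/3)

1. D_x = 14/3  [2·signedArea(DBA) = -8/3 ∩ DE · CA = -4088/75]
2. D_y = 4/3  [2·signedArea(DBA) = -8/3 ∩ DE · CA = -4088/75]
   → D = (14/3, 4/3)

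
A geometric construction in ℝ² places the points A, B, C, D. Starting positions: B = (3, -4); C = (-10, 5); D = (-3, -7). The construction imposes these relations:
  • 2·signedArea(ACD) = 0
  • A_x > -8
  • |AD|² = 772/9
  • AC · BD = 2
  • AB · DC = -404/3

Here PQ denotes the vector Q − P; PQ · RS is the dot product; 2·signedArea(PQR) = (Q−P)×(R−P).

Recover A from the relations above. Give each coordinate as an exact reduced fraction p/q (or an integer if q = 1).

1. A_x = -23/3  [2·signedArea(ACD) = 0 ∩ AB · DC = -404/3]
2. A_y = 1  [2·signedArea(ACD) = 0 ∩ AB · DC = -404/3]
   → A = (-23/3, 1)

A = (-23/3, 1)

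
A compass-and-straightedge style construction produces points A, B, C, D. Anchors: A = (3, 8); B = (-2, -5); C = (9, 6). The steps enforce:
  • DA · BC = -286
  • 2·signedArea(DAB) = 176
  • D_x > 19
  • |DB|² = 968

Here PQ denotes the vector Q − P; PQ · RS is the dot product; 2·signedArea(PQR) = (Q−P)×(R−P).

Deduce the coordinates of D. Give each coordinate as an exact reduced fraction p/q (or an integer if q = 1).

1. D_x = 20  [2·signedArea(DAB) = 176 ∩ DA · BC = -286]
2. D_y = 17  [2·signedArea(DAB) = 176 ∩ DA · BC = -286]
   → D = (20, 17)

D = (20, 17)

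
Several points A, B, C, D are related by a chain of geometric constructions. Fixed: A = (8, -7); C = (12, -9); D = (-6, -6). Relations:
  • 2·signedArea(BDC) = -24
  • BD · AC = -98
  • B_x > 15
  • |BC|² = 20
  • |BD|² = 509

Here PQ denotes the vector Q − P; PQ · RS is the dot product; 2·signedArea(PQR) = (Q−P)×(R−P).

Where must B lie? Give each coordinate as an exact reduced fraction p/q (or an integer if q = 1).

B = (16, -11)

1. B_x = 16  [2·signedArea(BDC) = -24 ∩ BD · AC = -98]
2. B_y = -11  [2·signedArea(BDC) = -24 ∩ BD · AC = -98]
   → B = (16, -11)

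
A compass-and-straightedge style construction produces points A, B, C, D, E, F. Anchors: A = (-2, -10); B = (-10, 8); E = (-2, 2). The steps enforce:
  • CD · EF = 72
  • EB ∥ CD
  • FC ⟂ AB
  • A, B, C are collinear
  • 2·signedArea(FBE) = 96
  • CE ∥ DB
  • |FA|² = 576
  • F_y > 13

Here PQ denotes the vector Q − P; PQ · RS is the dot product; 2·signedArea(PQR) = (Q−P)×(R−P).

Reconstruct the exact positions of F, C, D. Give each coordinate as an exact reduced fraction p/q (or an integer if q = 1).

C = (-1058/97, 974/97)
D = (-1834/97, 1556/97)
F = (-2, 14)

1. F_x = -2  [line 6·x + 8·y + -100 = 0 ∩ |FA|² = 576]
2. F_y = 14  [line 6·x + 8·y + -100 = 0 ∩ |FA|² = 576]
   → F = (-2, 14)
3. C_x = -1058/97  [A, B, C are collinear ∩ FC ⟂ AB]
4. C_y = 974/97  [A, B, C are collinear ∩ FC ⟂ AB]
   → C = (-1058/97, 974/97)
5. D_x = -1834/97  [CE ∥ DB ∩ EB ∥ CD]
6. D_y = 1556/97  [CE ∥ DB ∩ EB ∥ CD]
   → D = (-1834/97, 1556/97)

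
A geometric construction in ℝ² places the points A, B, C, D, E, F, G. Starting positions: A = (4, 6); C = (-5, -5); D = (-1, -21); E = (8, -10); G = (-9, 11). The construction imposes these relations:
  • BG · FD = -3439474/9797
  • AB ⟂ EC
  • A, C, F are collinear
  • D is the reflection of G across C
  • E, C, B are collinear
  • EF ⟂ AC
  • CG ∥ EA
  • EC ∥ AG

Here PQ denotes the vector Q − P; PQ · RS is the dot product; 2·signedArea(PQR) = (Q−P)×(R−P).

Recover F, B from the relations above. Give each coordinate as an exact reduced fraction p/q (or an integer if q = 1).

B = (-82/97, -640/97)
F = (-226/101, -164/101)

1. F_x = -226/101  [A, C, F are collinear ∩ EF ⟂ AC]
2. F_y = -164/101  [A, C, F are collinear ∩ EF ⟂ AC]
   → F = (-226/101, -164/101)
3. B_x = -82/97  [E, C, B are collinear ∩ AB ⟂ EC]
4. B_y = -640/97  [E, C, B are collinear ∩ AB ⟂ EC]
   → B = (-82/97, -640/97)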